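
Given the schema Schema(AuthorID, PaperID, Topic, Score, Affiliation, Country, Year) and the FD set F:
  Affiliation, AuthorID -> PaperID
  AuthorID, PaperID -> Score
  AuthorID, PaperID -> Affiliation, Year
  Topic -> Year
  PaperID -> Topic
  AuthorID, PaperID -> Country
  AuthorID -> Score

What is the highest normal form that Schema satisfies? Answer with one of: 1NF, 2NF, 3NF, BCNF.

1NF

Candidate keys: {Affiliation, AuthorID}, {AuthorID, PaperID}. Prime attributes: {Affiliation, AuthorID, PaperID}.
For Topic -> Year we have {Topic}⁺ = {Topic, Year}; {Topic} is not a superkey, so BCNF fails.
Topic -> Year determines the non-prime attribute {Year} from a non-superkey — 3NF is violated.
Since {AuthorID} ⊂ {Affiliation, AuthorID} and {AuthorID}⁺ ⊇ {Score} with {Score} non-prime, there is a partial dependency; 2NF fails.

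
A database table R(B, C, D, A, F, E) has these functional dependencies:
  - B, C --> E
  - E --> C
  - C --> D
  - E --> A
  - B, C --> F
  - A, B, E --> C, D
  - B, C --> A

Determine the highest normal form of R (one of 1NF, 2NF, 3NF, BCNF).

Candidate keys: {B, C}, {B, E}. Prime attributes: {B, C, E}.
E --> C: {E}⁺ = {A, C, D, E}, which is not all of the attributes, so the left side is not a superkey — BCNF is violated.
Because {D} is non-prime and the left side of C --> D is not a superkey, the relation is not in 3NF.
Since {C} ⊂ {B, C} and {C}⁺ ⊇ {D} with {D} non-prime, there is a partial dependency; 2NF fails.

1NF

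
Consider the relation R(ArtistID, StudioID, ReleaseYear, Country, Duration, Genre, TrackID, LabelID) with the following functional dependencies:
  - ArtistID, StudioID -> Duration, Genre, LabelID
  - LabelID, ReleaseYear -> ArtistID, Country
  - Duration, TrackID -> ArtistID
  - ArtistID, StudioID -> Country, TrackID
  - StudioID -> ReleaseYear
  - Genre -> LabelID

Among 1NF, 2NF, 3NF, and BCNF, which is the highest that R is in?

Candidate keys: {ArtistID, StudioID}, {Duration, StudioID, TrackID}, {Genre, StudioID}, {LabelID, StudioID}. Prime attributes: {ArtistID, Duration, Genre, LabelID, StudioID, TrackID}.
For LabelID, ReleaseYear -> ArtistID, Country we have {LabelID, ReleaseYear}⁺ = {ArtistID, Country, LabelID, ReleaseYear}; {LabelID, ReleaseYear} is not a superkey, so BCNF fails.
LabelID, ReleaseYear -> ArtistID, Country determines the non-prime attribute {Country} from a non-superkey — 3NF is violated.
{StudioID} is a proper subset of the key {ArtistID, StudioID}, and {StudioID}⁺ contains the non-prime attribute {ReleaseYear} — a partial dependency, so 2NF is violated.

1NF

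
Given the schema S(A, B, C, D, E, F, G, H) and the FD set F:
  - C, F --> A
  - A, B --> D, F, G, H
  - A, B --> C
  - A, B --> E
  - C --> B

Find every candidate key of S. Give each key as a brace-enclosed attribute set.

{A, B}, {A, C}, {C, F}

{A, B} is a candidate key since {A, B}⁺ = {A, B, C, D, E, F, G, H} covers every attribute.
{A, C} is a candidate key since {A, C}⁺ = {A, B, C, D, E, F, G, H} covers every attribute.
{C, F} is a candidate key since {C, F}⁺ = {A, B, C, D, E, F, G, H} covers every attribute.
Any other superkey properly contains one of these, so there are no further candidate keys.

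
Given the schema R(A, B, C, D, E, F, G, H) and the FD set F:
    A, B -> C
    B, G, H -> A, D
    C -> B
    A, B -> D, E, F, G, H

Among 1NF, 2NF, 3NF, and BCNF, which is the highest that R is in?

Candidate keys: {A, B}, {A, C}, {B, G, H}, {C, G, H}. Prime attributes: {A, B, C, G, H}.
For C -> B we have {C}⁺ = {B, C}; {C} is not a superkey, so BCNF fails.
Its right-hand attributes {B} are all prime, as are those of every other non-superkey FD — the relation is in 3NF.

3NF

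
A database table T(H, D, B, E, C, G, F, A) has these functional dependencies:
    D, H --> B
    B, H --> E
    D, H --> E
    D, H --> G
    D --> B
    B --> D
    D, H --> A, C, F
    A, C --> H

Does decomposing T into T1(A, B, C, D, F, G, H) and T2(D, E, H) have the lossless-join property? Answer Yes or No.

Yes

T1 ∩ T2 = {D, H}; its closure under F is {A, B, C, D, E, F, G, H}.
This includes all of T1, so the common attributes are a superkey of T1 — the join is lossless.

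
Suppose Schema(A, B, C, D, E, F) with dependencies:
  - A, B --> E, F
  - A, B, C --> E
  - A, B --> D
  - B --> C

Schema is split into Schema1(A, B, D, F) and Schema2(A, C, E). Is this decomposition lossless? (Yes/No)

No

The shared attributes are {A} and {A}⁺ = {A}.
Schema1 ⊄ {A} and Schema2 ⊄ {A}, so the split is lossy.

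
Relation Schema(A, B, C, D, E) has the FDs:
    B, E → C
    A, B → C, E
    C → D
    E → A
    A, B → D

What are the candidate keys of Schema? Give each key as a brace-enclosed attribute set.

{B} never appears on the right of any FD, so every key must include it.
{A, B}⁺ = {A, B, C, D, E}, which is every attribute, so {A, B} is a candidate key.
{B, E}⁺ = {A, B, C, D, E}, which is every attribute, so {B, E} is a candidate key.
No proper subset of any of these is a key, and no other minimal superkey exists.

{A, B}, {B, E}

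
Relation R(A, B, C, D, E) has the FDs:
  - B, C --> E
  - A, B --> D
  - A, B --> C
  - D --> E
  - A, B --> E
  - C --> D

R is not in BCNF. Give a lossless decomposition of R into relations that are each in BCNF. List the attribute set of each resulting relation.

Candidate key of the original relation: {A, B}.
Within {A, B, C, D, E}: {B, C}⁺ ∩ {A, B, C, D, E} = {B, C, D, E}, not the whole set, so B, C --> D, E violates BCNF; decompose into {B, C, D, E} and {A, B, C}.
Within {B, C, D, E}: {D}⁺ ∩ {B, C, D, E} = {D, E}, not the whole set, so D --> E violates BCNF; decompose into {D, E} and {B, C, D}.
{D, E}: every determinant is a superkey — BCNF.
Within {B, C, D}: {C}⁺ ∩ {B, C, D} = {C, D}, not the whole set, so C --> D violates BCNF; decompose into {C, D} and {B, C}.
{C, D}: every determinant is a superkey — BCNF.
{B, C}: every determinant is a superkey — BCNF.
{A, B, C}: every determinant is a superkey — BCNF.

{A, B, C}; {C, D}; {D, E}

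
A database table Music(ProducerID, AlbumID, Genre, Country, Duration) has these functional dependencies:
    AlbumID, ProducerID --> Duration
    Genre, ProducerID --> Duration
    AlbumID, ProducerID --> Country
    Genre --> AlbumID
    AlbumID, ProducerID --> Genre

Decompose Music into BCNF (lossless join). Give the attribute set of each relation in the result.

{AlbumID, Genre}; {Country, Duration, Genre, ProducerID}

Candidate keys of the original relation: {AlbumID, ProducerID}, {Genre, ProducerID}.
{AlbumID, Country, Duration, Genre, ProducerID}: {Genre} determines {AlbumID, Genre} here but is not a superkey — split on Genre --> AlbumID, giving {AlbumID, Genre} and {Country, Duration, Genre, ProducerID}.
{AlbumID, Genre} is in BCNF.
{Country, Duration, Genre, ProducerID} is in BCNF.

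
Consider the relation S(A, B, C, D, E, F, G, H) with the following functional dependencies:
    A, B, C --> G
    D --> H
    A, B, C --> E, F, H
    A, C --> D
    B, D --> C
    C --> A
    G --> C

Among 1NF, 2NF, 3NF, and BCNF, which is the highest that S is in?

1NF

Candidate keys: {B, C}, {B, D}, {B, G}. Prime attributes: {B, C, D, G}.
For D --> H we have {D}⁺ = {D, H}; {D} is not a superkey, so BCNF fails.
Because {H} is non-prime and the left side of D --> H is not a superkey, the relation is not in 3NF.
Since {C} ⊂ {B, C} and {C}⁺ ⊇ {A, H} with {A, H} non-prime, there is a partial dependency; 2NF fails.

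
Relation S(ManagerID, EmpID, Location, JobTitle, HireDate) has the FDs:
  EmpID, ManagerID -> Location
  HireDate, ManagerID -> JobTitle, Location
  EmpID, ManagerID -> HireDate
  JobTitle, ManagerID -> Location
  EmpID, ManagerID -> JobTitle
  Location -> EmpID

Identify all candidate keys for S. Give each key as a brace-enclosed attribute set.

{EmpID, ManagerID}, {HireDate, ManagerID}, {JobTitle, ManagerID}, {Location, ManagerID}

{ManagerID} never appears on the right of any FD, so every key must include it.
{EmpID, ManagerID}⁺ = {EmpID, HireDate, JobTitle, Location, ManagerID} — all of the relation — so {EmpID, ManagerID} is a candidate key.
{HireDate, ManagerID}⁺ = {EmpID, HireDate, JobTitle, Location, ManagerID} — all of the relation — so {HireDate, ManagerID} is a candidate key.
{JobTitle, ManagerID}⁺ = {EmpID, HireDate, JobTitle, Location, ManagerID} — all of the relation — so {JobTitle, ManagerID} is a candidate key.
{Location, ManagerID}⁺ = {EmpID, HireDate, JobTitle, Location, ManagerID} — all of the relation — so {Location, ManagerID} is a candidate key.
Any other superkey properly contains one of these, so there are no further candidate keys.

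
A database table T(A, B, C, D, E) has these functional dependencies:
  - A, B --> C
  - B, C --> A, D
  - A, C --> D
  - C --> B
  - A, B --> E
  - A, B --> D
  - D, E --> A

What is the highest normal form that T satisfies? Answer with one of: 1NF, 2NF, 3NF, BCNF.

3NF

Candidate keys: {A, B}, {B, D, E}, {C}. Prime attributes: {A, B, C, D, E}.
D, E --> A: {D, E}⁺ = {A, D, E}, which is not all of the attributes, so the left side is not a superkey — BCNF is violated.
But every attribute on its right side ({A}) is prime, and the same holds for every other non-superkey FD, so 3NF still holds.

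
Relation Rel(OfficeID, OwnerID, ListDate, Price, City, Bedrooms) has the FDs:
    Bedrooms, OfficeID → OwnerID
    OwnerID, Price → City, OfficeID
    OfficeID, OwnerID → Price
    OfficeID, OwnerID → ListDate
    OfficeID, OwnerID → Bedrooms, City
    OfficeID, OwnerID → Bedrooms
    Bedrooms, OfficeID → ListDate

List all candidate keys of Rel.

{Bedrooms, OfficeID}⁺ = {Bedrooms, City, ListDate, OfficeID, OwnerID, Price} — all of the relation — so {Bedrooms, OfficeID} is a candidate key.
{OfficeID, OwnerID}⁺ = {Bedrooms, City, ListDate, OfficeID, OwnerID, Price} — all of the relation — so {OfficeID, OwnerID} is a candidate key.
{OwnerID, Price}⁺ = {Bedrooms, City, ListDate, OfficeID, OwnerID, Price} — all of the relation — so {OwnerID, Price} is a candidate key.
These are minimal and exhaustive — every other superkey contains one of them.

{Bedrooms, OfficeID}, {OfficeID, OwnerID}, {OwnerID, Price}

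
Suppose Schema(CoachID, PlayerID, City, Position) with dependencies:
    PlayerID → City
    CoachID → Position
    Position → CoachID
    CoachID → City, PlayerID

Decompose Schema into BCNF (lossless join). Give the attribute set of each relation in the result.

{City, PlayerID}; {CoachID, PlayerID, Position}

Candidate keys of the original relation: {CoachID}, {Position}.
{City, CoachID, PlayerID, Position}: {PlayerID} determines {City, PlayerID} here but is not a superkey — split on PlayerID → City, giving {City, PlayerID} and {CoachID, PlayerID, Position}.
{City, PlayerID}: every determinant is a superkey — BCNF.
{CoachID, PlayerID, Position}: every determinant is a superkey — BCNF.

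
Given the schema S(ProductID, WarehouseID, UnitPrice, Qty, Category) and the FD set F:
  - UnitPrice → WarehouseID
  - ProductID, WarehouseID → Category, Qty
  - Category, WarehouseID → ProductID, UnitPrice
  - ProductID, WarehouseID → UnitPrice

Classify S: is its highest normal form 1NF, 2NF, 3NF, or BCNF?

Candidate keys: {Category, UnitPrice}, {Category, WarehouseID}, {ProductID, UnitPrice}, {ProductID, WarehouseID}. Prime attributes: {Category, ProductID, UnitPrice, WarehouseID}.
UnitPrice → WarehouseID: {UnitPrice}⁺ = {UnitPrice, WarehouseID}, which is not all of the attributes, so the left side is not a superkey — BCNF is violated.
Its right-hand attributes {WarehouseID} are all prime, as are those of every other non-superkey FD — the relation is in 3NF.

3NF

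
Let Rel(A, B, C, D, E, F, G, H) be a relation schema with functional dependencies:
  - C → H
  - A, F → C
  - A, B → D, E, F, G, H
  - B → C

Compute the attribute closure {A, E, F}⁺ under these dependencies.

Start with {A, E, F}.
A, F → C applies; add {C} → now {A, C, E, F}.
C → H applies; add {H} → now {A, C, E, F, H}.
No further FD applies.

{A, C, E, F, H}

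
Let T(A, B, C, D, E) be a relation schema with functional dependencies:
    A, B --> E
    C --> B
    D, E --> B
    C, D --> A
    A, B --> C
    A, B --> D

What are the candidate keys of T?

{A, B} is a candidate key since {A, B}⁺ = {A, B, C, D, E} covers every attribute.
{A, C} is a candidate key since {A, C}⁺ = {A, B, C, D, E} covers every attribute.
{C, D} is a candidate key since {C, D}⁺ = {A, B, C, D, E} covers every attribute.
{A, D, E} is a candidate key since {A, D, E}⁺ = {A, B, C, D, E} covers every attribute.
These are minimal and exhaustive — every other superkey contains one of them.

{A, B}, {A, C}, {A, D, E}, {C, D}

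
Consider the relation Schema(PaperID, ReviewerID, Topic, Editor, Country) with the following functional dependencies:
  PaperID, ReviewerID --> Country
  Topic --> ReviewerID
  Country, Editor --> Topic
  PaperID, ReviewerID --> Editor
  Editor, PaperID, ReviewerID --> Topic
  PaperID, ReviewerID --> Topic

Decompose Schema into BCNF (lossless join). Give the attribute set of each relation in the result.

{Country, Editor, PaperID}; {Country, Editor, Topic}; {ReviewerID, Topic}

Candidate keys of the original relation: {Country, Editor, PaperID}, {PaperID, ReviewerID}, {PaperID, Topic}.
In {Country, Editor, PaperID, ReviewerID, Topic}, {Topic} is not a superkey ({Topic}⁺ restricted to this set is {ReviewerID, Topic}), so split on Topic --> ReviewerID into {ReviewerID, Topic} and {Country, Editor, PaperID, Topic}.
{ReviewerID, Topic} has no BCNF violation.
In {Country, Editor, PaperID, Topic}, {Country, Editor} is not a superkey ({Country, Editor}⁺ restricted to this set is {Country, Editor, Topic}), so split on Country, Editor --> Topic into {Country, Editor, Topic} and {Country, Editor, PaperID}.
{Country, Editor, Topic} has no BCNF violation.
{Country, Editor, PaperID} has no BCNF violation.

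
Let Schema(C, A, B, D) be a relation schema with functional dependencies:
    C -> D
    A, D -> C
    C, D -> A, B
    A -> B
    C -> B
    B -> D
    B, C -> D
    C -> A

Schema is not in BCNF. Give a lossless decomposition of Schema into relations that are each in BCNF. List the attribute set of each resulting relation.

{A, B, C}; {B, D}

Candidate keys of the original relation: {A}, {C}.
{A, B, C, D}: {B} determines {B, D} here but is not a superkey — split on B -> D, giving {B, D} and {A, B, C}.
{B, D} is in BCNF.
{A, B, C} is in BCNF.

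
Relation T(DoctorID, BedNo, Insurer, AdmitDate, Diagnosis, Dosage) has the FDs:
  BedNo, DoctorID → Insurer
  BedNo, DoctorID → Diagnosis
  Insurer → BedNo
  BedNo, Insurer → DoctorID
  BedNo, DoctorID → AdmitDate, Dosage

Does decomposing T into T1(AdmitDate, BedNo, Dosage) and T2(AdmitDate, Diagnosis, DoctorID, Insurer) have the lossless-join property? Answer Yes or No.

No

T1 ∩ T2 = {AdmitDate}; its closure under F is {AdmitDate}.
The closure covers neither T1 nor T2 entirely; the join is not lossless.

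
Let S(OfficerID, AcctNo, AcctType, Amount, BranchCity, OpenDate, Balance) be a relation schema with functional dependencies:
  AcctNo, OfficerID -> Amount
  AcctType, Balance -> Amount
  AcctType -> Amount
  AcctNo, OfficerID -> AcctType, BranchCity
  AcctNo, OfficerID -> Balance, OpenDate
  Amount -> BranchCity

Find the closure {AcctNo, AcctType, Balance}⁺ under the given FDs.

Start with {AcctNo, AcctType, Balance}.
AcctType, Balance -> Amount applies; add {Amount} → now {AcctNo, AcctType, Amount, Balance}.
Amount -> BranchCity applies; add {BranchCity} → now {AcctNo, AcctType, Amount, Balance, BranchCity}.
No further FD applies.

{AcctNo, AcctType, Amount, Balance, BranchCity}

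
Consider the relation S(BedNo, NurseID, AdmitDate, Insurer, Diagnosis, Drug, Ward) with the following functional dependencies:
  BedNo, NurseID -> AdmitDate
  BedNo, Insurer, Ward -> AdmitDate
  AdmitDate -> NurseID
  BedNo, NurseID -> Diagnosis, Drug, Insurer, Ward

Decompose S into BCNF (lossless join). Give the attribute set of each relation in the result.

Candidate keys of the original relation: {AdmitDate, BedNo}, {BedNo, Insurer, Ward}, {BedNo, NurseID}.
Within {AdmitDate, BedNo, Diagnosis, Drug, Insurer, NurseID, Ward}: {AdmitDate}⁺ ∩ {AdmitDate, BedNo, Diagnosis, Drug, Insurer, NurseID, Ward} = {AdmitDate, NurseID}, not the whole set, so AdmitDate -> NurseID violates BCNF; decompose into {AdmitDate, NurseID} and {AdmitDate, BedNo, Diagnosis, Drug, Insurer, Ward}.
{AdmitDate, NurseID}: every determinant is a superkey — BCNF.
{AdmitDate, BedNo, Diagnosis, Drug, Insurer, Ward}: every determinant is a superkey — BCNF.

{AdmitDate, BedNo, Diagnosis, Drug, Insurer, Ward}; {AdmitDate, NurseID}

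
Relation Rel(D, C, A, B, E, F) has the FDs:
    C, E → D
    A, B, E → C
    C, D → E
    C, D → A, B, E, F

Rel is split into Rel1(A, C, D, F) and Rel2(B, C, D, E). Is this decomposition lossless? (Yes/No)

Yes

Common attributes: {C, D}; their closure is {A, B, C, D, E, F}.
This includes all of Rel1, so the common attributes are a superkey of Rel1 — the join is lossless.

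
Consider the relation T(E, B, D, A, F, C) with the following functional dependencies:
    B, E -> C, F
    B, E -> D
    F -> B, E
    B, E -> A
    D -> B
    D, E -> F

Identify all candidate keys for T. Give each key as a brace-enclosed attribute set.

Closure of {F} is {A, B, C, D, E, F}, the whole schema; {F} is a candidate key.
Closure of {B, E} is {A, B, C, D, E, F}, the whole schema; {B, E} is a candidate key.
Closure of {D, E} is {A, B, C, D, E, F}, the whole schema; {D, E} is a candidate key.
Any other superkey properly contains one of these, so there are no further candidate keys.

{B, E}, {D, E}, {F}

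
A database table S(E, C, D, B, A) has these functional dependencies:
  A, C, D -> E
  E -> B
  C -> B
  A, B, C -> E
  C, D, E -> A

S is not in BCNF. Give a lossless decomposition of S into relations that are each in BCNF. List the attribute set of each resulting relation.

{A, C, D}; {A, C, E}; {B, E}

Candidate keys of the original relation: {A, C, D}, {C, D, E}.
Within {A, B, C, D, E}: {E}⁺ ∩ {A, B, C, D, E} = {B, E}, not the whole set, so E -> B violates BCNF; decompose into {B, E} and {A, C, D, E}.
{B, E} is in BCNF.
Within {A, C, D, E}: {A, C}⁺ ∩ {A, C, D, E} = {A, C, E}, not the whole set, so A, C -> E violates BCNF; decompose into {A, C, E} and {A, C, D}.
{A, C, E} is in BCNF.
{A, C, D} is in BCNF.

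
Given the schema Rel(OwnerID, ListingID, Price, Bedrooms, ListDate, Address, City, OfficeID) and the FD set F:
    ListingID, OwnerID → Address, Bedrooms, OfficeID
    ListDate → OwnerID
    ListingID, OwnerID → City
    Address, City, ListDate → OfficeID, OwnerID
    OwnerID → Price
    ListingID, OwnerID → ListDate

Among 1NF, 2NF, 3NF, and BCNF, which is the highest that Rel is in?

Candidate keys: {ListDate, ListingID}, {ListingID, OwnerID}. Prime attributes: {ListDate, ListingID, OwnerID}.
For ListDate → OwnerID we have {ListDate}⁺ = {ListDate, OwnerID, Price}; {ListDate} is not a superkey, so BCNF fails.
Address, City, ListDate → OfficeID, OwnerID has non-prime {OfficeID} on the right and a non-superkey on the left, so 3NF fails.
{ListDate} is a proper subset of the key {ListDate, ListingID}, and {ListDate}⁺ contains the non-prime attribute {Price} — a partial dependency, so 2NF is violated.

1NF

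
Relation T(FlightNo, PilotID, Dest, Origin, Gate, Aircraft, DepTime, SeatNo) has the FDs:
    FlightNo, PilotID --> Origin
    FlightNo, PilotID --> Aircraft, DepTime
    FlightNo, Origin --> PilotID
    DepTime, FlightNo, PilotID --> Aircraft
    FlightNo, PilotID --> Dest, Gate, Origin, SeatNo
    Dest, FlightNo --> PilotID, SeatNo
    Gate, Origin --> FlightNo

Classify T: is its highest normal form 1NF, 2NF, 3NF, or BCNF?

BCNF

Candidate keys: {Dest, FlightNo}, {FlightNo, Origin}, {FlightNo, PilotID}, {Gate, Origin}. Prime attributes: {Dest, FlightNo, Gate, Origin, PilotID}.
Every FD has a superkey on the left, so the relation is in BCNF.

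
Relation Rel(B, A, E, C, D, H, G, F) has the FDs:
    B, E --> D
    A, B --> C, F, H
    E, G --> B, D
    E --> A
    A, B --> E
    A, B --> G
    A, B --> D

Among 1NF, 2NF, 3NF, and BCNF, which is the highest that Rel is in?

3NF

Candidate keys: {A, B}, {B, E}, {E, G}. Prime attributes: {A, B, E, G}.
For E --> A we have {E}⁺ = {A, E}; {E} is not a superkey, so BCNF fails.
Its right-hand attributes {A} are all prime, as are those of every other non-superkey FD — the relation is in 3NF.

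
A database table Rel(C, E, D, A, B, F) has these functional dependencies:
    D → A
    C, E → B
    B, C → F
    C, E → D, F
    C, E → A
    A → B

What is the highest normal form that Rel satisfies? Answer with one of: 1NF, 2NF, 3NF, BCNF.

2NF

Candidate key: {C, E}. Prime attributes: {C, E}.
D → A: {D}⁺ = {A, B, D}, which is not all of the attributes, so the left side is not a superkey — BCNF is violated.
D → A determines the non-prime attribute {A} from a non-superkey — 3NF is violated.
No non-prime attribute depends on a proper subset of any candidate key, so 2NF holds.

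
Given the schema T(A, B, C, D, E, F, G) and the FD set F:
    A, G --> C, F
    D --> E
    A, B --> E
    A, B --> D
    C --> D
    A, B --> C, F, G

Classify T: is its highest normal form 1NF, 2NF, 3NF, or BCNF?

2NF

Candidate key: {A, B}. Prime attributes: {A, B}.
For A, G --> C, F we have {A, G}⁺ = {A, C, D, E, F, G}; {A, G} is not a superkey, so BCNF fails.
A, G --> C, F determines the non-prime attributes {C, F} from a non-superkey — 3NF is violated.
No non-prime attribute depends on a proper subset of any candidate key, so 2NF holds.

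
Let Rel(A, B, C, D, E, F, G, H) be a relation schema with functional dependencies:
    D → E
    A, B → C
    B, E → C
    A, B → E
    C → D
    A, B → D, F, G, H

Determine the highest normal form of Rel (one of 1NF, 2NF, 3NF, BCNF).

Candidate key: {A, B}. Prime attributes: {A, B}.
For D → E we have {D}⁺ = {D, E}; {D} is not a superkey, so BCNF fails.
D → E determines the non-prime attribute {E} from a non-superkey — 3NF is violated.
No proper subset of a key has a non-prime attribute in its closure, so there is no partial dependency; 2NF holds.

2NF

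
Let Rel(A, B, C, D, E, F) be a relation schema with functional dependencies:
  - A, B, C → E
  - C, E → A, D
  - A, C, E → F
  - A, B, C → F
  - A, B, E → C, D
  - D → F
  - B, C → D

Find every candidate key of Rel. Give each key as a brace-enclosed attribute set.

{B} never appears on the right of any FD, so every key must include it.
{A, B, C}⁺ = {A, B, C, D, E, F}, which is every attribute, so {A, B, C} is a candidate key.
{A, B, E}⁺ = {A, B, C, D, E, F}, which is every attribute, so {A, B, E} is a candidate key.
{B, C, E}⁺ = {A, B, C, D, E, F}, which is every attribute, so {B, C, E} is a candidate key.
No proper subset of any of these is a key, and no other minimal superkey exists.

{A, B, C}, {A, B, E}, {B, C, E}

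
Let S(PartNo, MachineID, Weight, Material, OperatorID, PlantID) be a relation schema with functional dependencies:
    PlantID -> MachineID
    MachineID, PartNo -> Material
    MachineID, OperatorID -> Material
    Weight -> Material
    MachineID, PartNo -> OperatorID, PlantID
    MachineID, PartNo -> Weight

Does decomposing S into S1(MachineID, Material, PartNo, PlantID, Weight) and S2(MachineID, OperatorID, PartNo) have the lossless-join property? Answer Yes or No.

The shared attributes are {MachineID, PartNo} and {MachineID, PartNo}⁺ = {MachineID, Material, OperatorID, PartNo, PlantID, Weight}.
S1 is contained in that closure, so S1 ∩ S2 -> S1 holds and the join is lossless.

Yes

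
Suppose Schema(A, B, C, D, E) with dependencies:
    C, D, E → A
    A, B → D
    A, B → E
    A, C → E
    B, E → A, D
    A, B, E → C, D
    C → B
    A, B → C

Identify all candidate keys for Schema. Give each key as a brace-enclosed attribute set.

{A, B}, {A, C}, {B, E}, {C, E}

{A, B}⁺ = {A, B, C, D, E}, which is every attribute, so {A, B} is a candidate key.
{A, C}⁺ = {A, B, C, D, E}, which is every attribute, so {A, C} is a candidate key.
{B, E}⁺ = {A, B, C, D, E}, which is every attribute, so {B, E} is a candidate key.
{C, E}⁺ = {A, B, C, D, E}, which is every attribute, so {C, E} is a candidate key.
Any other superkey properly contains one of these, so there are no further candidate keys.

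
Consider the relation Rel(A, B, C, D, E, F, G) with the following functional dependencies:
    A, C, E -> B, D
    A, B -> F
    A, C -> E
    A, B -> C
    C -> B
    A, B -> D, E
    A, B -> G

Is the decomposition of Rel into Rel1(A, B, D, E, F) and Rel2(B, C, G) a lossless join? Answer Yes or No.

No

The shared attributes are {B} and {B}⁺ = {B}.
The closure covers neither Rel1 nor Rel2 entirely; the join is not lossless.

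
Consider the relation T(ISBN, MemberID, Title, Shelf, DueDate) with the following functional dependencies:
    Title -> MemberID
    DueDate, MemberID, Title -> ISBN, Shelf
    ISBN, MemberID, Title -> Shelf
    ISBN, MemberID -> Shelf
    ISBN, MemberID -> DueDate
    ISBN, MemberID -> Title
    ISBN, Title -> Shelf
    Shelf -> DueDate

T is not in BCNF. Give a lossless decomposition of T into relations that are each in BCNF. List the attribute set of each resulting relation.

{DueDate, Shelf}; {ISBN, Shelf, Title}; {MemberID, Title}

Candidate keys of the original relation: {DueDate, Title}, {ISBN, MemberID}, {ISBN, Title}, {Shelf, Title}.
In {DueDate, ISBN, MemberID, Shelf, Title}, {Title} is not a superkey ({Title}⁺ restricted to this set is {MemberID, Title}), so split on Title -> MemberID into {MemberID, Title} and {DueDate, ISBN, Shelf, Title}.
{MemberID, Title} is in BCNF.
In {DueDate, ISBN, Shelf, Title}, {Shelf} is not a superkey ({Shelf}⁺ restricted to this set is {DueDate, Shelf}), so split on Shelf -> DueDate into {DueDate, Shelf} and {ISBN, Shelf, Title}.
{DueDate, Shelf} is in BCNF.
{ISBN, Shelf, Title} is in BCNF.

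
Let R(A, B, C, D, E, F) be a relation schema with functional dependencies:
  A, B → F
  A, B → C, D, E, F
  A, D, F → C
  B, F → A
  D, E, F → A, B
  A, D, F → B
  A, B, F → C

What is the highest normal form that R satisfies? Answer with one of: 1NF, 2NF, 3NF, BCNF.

Candidate keys: {A, B}, {A, D, F}, {B, F}, {D, E, F}. Prime attributes: {A, B, D, E, F}.
The left-hand side of every FD is a superkey, so BCNF is satisfied.

BCNF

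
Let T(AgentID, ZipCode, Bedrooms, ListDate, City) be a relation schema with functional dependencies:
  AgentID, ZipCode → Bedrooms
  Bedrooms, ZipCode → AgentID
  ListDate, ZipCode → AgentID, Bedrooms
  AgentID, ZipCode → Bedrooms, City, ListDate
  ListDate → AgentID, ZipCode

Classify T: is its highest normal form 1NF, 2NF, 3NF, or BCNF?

Candidate keys: {AgentID, ZipCode}, {Bedrooms, ZipCode}, {ListDate}. Prime attributes: {AgentID, Bedrooms, ListDate, ZipCode}.
The left-hand side of every FD is a superkey, so BCNF is satisfied.

BCNF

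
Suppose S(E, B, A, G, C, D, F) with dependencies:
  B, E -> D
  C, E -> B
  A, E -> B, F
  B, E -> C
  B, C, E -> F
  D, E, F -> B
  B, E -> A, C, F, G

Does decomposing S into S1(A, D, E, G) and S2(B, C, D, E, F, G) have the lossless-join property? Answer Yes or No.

Common attributes: {D, E, G}; their closure is {D, E, G}.
S1 ⊄ {D, E, G} and S2 ⊄ {D, E, G}, so the split is lossy.

No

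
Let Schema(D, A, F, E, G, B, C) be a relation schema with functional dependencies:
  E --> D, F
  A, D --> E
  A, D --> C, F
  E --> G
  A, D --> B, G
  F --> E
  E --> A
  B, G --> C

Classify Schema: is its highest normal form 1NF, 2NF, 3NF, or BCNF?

Candidate keys: {A, D}, {E}, {F}. Prime attributes: {A, D, E, F}.
B, G --> C breaks BCNF: {B, G}⁺ = {B, C, G}, so {B, G} is not a superkey.
B, G --> C has non-prime {C} on the right and a non-superkey on the left, so 3NF fails.
Checking every proper subset of each key, none determines a non-prime attribute — 2NF is satisfied.

2NF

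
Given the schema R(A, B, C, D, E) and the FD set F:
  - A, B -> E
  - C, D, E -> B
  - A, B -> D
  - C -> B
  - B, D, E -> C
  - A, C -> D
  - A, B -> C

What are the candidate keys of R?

{A} never appears on the right of any FD, so every key must include it.
Closure of {A, B} is {A, B, C, D, E}, the whole schema; {A, B} is a candidate key.
Closure of {A, C} is {A, B, C, D, E}, the whole schema; {A, C} is a candidate key.
These are minimal and exhaustive — every other superkey contains one of them.

{A, B}, {A, C}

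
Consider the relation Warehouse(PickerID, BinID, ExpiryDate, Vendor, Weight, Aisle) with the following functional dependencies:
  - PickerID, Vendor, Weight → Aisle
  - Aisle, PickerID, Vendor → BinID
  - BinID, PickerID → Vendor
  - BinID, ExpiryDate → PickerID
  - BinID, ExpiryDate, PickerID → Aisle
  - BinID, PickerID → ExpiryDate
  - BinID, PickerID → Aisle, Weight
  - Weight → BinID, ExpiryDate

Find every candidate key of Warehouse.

{Weight} is a candidate key since {Weight}⁺ = {Aisle, BinID, ExpiryDate, PickerID, Vendor, Weight} covers every attribute.
{BinID, ExpiryDate} is a candidate key since {BinID, ExpiryDate}⁺ = {Aisle, BinID, ExpiryDate, PickerID, Vendor, Weight} covers every attribute.
{BinID, PickerID} is a candidate key since {BinID, PickerID}⁺ = {Aisle, BinID, ExpiryDate, PickerID, Vendor, Weight} covers every attribute.
{Aisle, PickerID, Vendor} is a candidate key since {Aisle, PickerID, Vendor}⁺ = {Aisle, BinID, ExpiryDate, PickerID, Vendor, Weight} covers every attribute.
No proper subset of any of these is a key, and no other minimal superkey exists.

{Aisle, PickerID, Vendor}, {BinID, ExpiryDate}, {BinID, PickerID}, {Weight}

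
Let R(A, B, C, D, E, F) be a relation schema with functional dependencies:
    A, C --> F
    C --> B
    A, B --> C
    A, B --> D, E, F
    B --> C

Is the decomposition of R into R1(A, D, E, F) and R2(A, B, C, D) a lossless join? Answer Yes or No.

No

R1 ∩ R2 = {A, D}; its closure under F is {A, D}.
R1 ⊄ {A, D} and R2 ⊄ {A, D}, so the split is lossy.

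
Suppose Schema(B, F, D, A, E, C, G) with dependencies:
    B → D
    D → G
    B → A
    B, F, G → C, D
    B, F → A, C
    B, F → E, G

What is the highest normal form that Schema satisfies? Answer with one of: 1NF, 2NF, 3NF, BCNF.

Candidate key: {B, F}. Prime attributes: {B, F}.
B → D breaks BCNF: {B}⁺ = {A, B, D, G}, so {B} is not a superkey.
Because {D} is non-prime and the left side of B → D is not a superkey, the relation is not in 3NF.
Since {B} ⊂ {B, F} and {B}⁺ ⊇ {A, D, G} with {A, D, G} non-prime, there is a partial dependency; 2NF fails.

1NF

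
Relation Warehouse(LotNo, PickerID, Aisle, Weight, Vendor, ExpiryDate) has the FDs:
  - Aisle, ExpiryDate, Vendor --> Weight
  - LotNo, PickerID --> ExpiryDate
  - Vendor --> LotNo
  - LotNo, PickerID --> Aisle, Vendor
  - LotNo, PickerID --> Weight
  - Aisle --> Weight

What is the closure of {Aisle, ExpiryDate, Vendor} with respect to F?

{Aisle, ExpiryDate, LotNo, Vendor, Weight}

Start with {Aisle, ExpiryDate, Vendor}.
Aisle, ExpiryDate, Vendor --> Weight applies; add {Weight} → now {Aisle, ExpiryDate, Vendor, Weight}.
Vendor --> LotNo applies; add {LotNo} → now {Aisle, ExpiryDate, LotNo, Vendor, Weight}.
No further FD applies.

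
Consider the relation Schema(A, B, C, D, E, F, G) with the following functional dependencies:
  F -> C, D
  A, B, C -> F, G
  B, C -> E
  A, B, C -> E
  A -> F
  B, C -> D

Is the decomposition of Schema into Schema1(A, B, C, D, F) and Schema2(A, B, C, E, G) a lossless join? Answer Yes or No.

The shared attributes are {A, B, C} and {A, B, C}⁺ = {A, B, C, D, E, F, G}.
This includes all of Schema1, so the common attributes are a superkey of Schema1 — the join is lossless.

Yes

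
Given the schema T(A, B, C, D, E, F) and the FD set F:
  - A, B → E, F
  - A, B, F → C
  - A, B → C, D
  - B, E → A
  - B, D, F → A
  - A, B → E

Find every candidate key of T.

{A, B}, {B, D, F}, {B, E}

{B} never appears on the right of any FD, so every key must include it.
{A, B} is a candidate key since {A, B}⁺ = {A, B, C, D, E, F} covers every attribute.
{B, E} is a candidate key since {B, E}⁺ = {A, B, C, D, E, F} covers every attribute.
{B, D, F} is a candidate key since {B, D, F}⁺ = {A, B, C, D, E, F} covers every attribute.
No proper subset of any of these is a key, and no other minimal superkey exists.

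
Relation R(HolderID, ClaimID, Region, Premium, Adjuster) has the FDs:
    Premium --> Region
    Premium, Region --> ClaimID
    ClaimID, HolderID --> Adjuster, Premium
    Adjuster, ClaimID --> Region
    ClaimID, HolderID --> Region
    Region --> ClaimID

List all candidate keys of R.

{HolderID} never appears on the right of any FD, so every key must include it.
{ClaimID, HolderID}⁺ = {Adjuster, ClaimID, HolderID, Premium, Region}, which is every attribute, so {ClaimID, HolderID} is a candidate key.
{HolderID, Premium}⁺ = {Adjuster, ClaimID, HolderID, Premium, Region}, which is every attribute, so {HolderID, Premium} is a candidate key.
{HolderID, Region}⁺ = {Adjuster, ClaimID, HolderID, Premium, Region}, which is every attribute, so {HolderID, Region} is a candidate key.
Any other superkey properly contains one of these, so there are no further candidate keys.

{ClaimID, HolderID}, {HolderID, Premium}, {HolderID, Region}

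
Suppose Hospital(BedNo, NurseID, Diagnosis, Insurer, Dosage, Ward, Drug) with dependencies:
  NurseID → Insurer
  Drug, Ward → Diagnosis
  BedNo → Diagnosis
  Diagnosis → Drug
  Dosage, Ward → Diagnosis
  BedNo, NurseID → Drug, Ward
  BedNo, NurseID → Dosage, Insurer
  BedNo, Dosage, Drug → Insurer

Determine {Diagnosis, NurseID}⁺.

Start with {Diagnosis, NurseID}.
NurseID → Insurer applies; add {Insurer} → now {Diagnosis, Insurer, NurseID}.
Diagnosis → Drug applies; add {Drug} → now {Diagnosis, Drug, Insurer, NurseID}.
No further FD applies.

{Diagnosis, Drug, Insurer, NurseID}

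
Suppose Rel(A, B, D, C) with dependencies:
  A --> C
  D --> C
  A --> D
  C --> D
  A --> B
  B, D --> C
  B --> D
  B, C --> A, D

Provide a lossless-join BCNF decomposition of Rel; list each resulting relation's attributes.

Candidate keys of the original relation: {A}, {B}.
Within {A, B, C, D}: {D}⁺ ∩ {A, B, C, D} = {C, D}, not the whole set, so D --> C violates BCNF; decompose into {C, D} and {A, B, D}.
{C, D}: every determinant is a superkey — BCNF.
{A, B, D}: every determinant is a superkey — BCNF.

{A, B, D}; {C, D}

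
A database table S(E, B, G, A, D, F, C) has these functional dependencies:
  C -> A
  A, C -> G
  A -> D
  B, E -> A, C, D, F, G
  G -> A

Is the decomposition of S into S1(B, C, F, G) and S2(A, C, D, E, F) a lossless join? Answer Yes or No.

The shared attributes are {C, F} and {C, F}⁺ = {A, C, D, F, G}.
Neither S1 nor S2 is contained in that closure, so the decomposition is lossy.

No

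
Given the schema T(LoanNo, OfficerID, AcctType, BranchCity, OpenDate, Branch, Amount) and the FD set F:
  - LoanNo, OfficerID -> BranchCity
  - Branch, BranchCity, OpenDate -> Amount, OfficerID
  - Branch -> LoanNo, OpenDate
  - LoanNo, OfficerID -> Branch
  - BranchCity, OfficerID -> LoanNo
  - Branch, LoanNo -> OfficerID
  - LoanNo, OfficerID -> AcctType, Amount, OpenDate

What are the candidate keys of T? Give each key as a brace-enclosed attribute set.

Closure of {Branch} is {AcctType, Amount, Branch, BranchCity, LoanNo, OfficerID, OpenDate}, the whole schema; {Branch} is a candidate key.
Closure of {BranchCity, OfficerID} is {AcctType, Amount, Branch, BranchCity, LoanNo, OfficerID, OpenDate}, the whole schema; {BranchCity, OfficerID} is a candidate key.
Closure of {LoanNo, OfficerID} is {AcctType, Amount, Branch, BranchCity, LoanNo, OfficerID, OpenDate}, the whole schema; {LoanNo, OfficerID} is a candidate key.
Any other superkey properly contains one of these, so there are no further candidate keys.

{Branch}, {BranchCity, OfficerID}, {LoanNo, OfficerID}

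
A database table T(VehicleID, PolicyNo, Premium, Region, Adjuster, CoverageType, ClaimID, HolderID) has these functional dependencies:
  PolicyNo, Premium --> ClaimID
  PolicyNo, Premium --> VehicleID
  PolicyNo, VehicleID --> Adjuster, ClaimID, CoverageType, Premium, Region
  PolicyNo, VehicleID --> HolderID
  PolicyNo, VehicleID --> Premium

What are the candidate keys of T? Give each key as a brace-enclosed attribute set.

{PolicyNo, Premium}, {PolicyNo, VehicleID}

{PolicyNo} never appears on the right of any FD, so every key must include it.
{PolicyNo, Premium}⁺ = {Adjuster, ClaimID, CoverageType, HolderID, PolicyNo, Premium, Region, VehicleID}, which is every attribute, so {PolicyNo, Premium} is a candidate key.
{PolicyNo, VehicleID}⁺ = {Adjuster, ClaimID, CoverageType, HolderID, PolicyNo, Premium, Region, VehicleID}, which is every attribute, so {PolicyNo, VehicleID} is a candidate key.
These are minimal and exhaustive — every other superkey contains one of them.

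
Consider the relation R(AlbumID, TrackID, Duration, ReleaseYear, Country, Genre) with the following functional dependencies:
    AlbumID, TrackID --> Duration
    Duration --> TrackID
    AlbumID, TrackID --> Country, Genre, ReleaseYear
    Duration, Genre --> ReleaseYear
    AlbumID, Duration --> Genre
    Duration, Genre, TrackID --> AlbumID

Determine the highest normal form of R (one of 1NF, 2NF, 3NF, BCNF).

3NF

Candidate keys: {AlbumID, Duration}, {AlbumID, TrackID}, {Duration, Genre}. Prime attributes: {AlbumID, Duration, Genre, TrackID}.
For Duration --> TrackID we have {Duration}⁺ = {Duration, TrackID}; {Duration} is not a superkey, so BCNF fails.
But every attribute on its right side ({TrackID}) is prime, and the same holds for every other non-superkey FD, so 3NF still holds.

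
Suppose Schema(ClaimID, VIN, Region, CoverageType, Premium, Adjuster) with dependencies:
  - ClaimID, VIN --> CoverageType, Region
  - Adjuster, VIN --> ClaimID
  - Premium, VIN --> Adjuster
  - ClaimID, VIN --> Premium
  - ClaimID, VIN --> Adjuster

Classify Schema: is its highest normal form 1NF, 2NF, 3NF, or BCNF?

BCNF

Candidate keys: {Adjuster, VIN}, {ClaimID, VIN}, {Premium, VIN}. Prime attributes: {Adjuster, ClaimID, Premium, VIN}.
Each dependency's left side is a superkey — BCNF holds.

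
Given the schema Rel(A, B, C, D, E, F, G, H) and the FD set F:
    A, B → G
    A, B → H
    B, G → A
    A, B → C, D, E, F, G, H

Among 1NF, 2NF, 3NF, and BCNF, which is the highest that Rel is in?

Candidate keys: {A, B}, {B, G}. Prime attributes: {A, B, G}.
The left-hand side of every FD is a superkey, so BCNF is satisfied.

BCNF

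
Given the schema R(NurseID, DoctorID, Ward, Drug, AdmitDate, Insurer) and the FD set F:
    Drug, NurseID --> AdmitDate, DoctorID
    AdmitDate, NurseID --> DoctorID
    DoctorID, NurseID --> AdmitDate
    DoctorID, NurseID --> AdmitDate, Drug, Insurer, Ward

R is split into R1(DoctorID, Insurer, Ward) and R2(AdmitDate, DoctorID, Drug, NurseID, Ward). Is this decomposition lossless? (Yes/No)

Common attributes: {DoctorID, Ward}; their closure is {DoctorID, Ward}.
The closure covers neither R1 nor R2 entirely; the join is not lossless.

No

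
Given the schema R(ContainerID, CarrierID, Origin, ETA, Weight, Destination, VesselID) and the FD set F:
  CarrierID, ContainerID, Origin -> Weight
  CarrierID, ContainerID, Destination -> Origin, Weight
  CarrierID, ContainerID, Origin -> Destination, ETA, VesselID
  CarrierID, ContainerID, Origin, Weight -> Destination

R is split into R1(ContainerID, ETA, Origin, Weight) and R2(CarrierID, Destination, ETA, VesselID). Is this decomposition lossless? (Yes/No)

Common attributes: {ETA}; their closure is {ETA}.
The closure covers neither R1 nor R2 entirely; the join is not lossless.

No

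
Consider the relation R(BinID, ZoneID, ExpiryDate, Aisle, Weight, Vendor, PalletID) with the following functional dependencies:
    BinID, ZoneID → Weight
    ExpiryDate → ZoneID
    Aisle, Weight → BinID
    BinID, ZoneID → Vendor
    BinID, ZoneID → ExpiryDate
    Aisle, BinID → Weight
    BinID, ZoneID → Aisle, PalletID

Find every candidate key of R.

{Aisle, ExpiryDate, Weight}, {Aisle, Weight, ZoneID}, {BinID, ExpiryDate}, {BinID, ZoneID}

{BinID, ExpiryDate} is a candidate key since {BinID, ExpiryDate}⁺ = {Aisle, BinID, ExpiryDate, PalletID, Vendor, Weight, ZoneID} covers every attribute.
{BinID, ZoneID} is a candidate key since {BinID, ZoneID}⁺ = {Aisle, BinID, ExpiryDate, PalletID, Vendor, Weight, ZoneID} covers every attribute.
{Aisle, ExpiryDate, Weight} is a candidate key since {Aisle, ExpiryDate, Weight}⁺ = {Aisle, BinID, ExpiryDate, PalletID, Vendor, Weight, ZoneID} covers every attribute.
{Aisle, Weight, ZoneID} is a candidate key since {Aisle, Weight, ZoneID}⁺ = {Aisle, BinID, ExpiryDate, PalletID, Vendor, Weight, ZoneID} covers every attribute.
Any other superkey properly contains one of these, so there are no further candidate keys.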